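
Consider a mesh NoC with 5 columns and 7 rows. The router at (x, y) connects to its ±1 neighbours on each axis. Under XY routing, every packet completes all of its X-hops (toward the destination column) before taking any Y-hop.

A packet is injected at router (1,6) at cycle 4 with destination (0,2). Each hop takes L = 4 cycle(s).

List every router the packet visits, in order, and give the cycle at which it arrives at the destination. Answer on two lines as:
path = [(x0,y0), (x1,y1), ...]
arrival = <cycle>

path = [(1,6), (0,6), (0,5), (0,4), (0,3), (0,2)]
arrival = 24

t=4: at (1,6)
t=8: at (0,6) after W
t=12: at (0,5) after S
t=16: at (0,4) after S
t=20: at (0,3) after S
t=24: at (0,2) after S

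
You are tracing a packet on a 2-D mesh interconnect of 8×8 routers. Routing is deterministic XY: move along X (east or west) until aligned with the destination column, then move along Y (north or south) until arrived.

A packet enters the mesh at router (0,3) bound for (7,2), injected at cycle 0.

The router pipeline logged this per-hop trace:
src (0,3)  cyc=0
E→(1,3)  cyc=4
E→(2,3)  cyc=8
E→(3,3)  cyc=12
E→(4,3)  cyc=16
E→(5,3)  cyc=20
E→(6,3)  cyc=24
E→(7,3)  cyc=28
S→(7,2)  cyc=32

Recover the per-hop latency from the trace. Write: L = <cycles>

L = 4

cyc[1] − cyc[0] = 4 − 0 = 4.
That increment is L by definition: L = 4.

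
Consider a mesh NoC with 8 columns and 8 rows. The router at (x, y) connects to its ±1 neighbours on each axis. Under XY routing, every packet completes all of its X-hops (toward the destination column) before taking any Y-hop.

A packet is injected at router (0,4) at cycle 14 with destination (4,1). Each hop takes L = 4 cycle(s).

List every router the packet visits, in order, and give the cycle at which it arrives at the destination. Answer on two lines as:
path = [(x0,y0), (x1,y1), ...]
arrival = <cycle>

path = [(0,4), (1,4), (2,4), (3,4), (4,4), (4,3), (4,2), (4,1)]
arrival = 42

hop 0: (0,4) @ cyc 14
hop 1: (1,4) @ cyc 18  [E]
hop 2: (2,4) @ cyc 22  [E]
hop 3: (3,4) @ cyc 26  [E]
hop 4: (4,4) @ cyc 30  [E]
hop 5: (4,3) @ cyc 34  [S]
hop 6: (4,2) @ cyc 38  [S]
hop 7: (4,1) @ cyc 42  [S]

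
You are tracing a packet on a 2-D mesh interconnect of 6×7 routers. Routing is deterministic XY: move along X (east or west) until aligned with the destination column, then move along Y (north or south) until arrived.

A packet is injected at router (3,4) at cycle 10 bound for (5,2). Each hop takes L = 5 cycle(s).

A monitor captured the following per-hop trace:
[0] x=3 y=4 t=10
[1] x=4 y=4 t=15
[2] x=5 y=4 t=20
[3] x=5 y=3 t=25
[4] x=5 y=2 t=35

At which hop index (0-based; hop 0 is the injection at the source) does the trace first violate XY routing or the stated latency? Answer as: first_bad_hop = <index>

check 1→ d=(1,0) cyc+5: ok
check 2→ d=(1,0) cyc+5: ok
check 3→ d=(0,-1) cyc+5: ok
check 4→ d=(0,-1) cyc+10: BAD: Δcyc=10≠L

first_bad_hop = 4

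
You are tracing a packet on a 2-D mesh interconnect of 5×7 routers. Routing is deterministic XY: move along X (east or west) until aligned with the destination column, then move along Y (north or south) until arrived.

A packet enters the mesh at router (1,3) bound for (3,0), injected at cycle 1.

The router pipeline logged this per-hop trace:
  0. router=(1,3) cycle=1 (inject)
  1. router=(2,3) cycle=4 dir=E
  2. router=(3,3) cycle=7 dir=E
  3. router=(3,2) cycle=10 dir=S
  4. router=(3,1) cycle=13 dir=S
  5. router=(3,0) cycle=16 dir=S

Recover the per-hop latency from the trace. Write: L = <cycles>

L = 3

cyc[1] − cyc[0] = 4 − 1 = 3.
One hop costs L cycles, so L = 3.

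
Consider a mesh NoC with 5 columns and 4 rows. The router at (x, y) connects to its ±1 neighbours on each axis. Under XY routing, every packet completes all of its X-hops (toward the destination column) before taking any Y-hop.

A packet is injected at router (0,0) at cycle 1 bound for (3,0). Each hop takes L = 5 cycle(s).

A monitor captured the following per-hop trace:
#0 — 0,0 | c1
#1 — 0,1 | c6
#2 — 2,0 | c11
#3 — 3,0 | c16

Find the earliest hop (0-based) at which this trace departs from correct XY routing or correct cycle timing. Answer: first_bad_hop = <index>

first_bad_hop = 1

  1: Δx=+0 Δy=+1 Δt=5 [BAD: Y-move but x=0≠3]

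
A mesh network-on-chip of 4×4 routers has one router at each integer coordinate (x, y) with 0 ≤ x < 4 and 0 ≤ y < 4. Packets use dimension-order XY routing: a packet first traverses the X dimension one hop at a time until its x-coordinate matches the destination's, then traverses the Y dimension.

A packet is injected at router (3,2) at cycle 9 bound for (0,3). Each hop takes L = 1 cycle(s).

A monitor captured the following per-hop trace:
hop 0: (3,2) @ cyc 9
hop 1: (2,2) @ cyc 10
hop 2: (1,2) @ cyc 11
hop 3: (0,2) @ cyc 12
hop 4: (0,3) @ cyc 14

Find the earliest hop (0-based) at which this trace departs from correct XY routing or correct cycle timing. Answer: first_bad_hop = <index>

[1] (-1,+0) / 1c ⇒ ok
[2] (-1,+0) / 1c ⇒ ok
[3] (-1,+0) / 1c ⇒ ok
[4] (+0,+1) / 2c ⇒ BAD: Δcyc=2≠L

first_bad_hop = 4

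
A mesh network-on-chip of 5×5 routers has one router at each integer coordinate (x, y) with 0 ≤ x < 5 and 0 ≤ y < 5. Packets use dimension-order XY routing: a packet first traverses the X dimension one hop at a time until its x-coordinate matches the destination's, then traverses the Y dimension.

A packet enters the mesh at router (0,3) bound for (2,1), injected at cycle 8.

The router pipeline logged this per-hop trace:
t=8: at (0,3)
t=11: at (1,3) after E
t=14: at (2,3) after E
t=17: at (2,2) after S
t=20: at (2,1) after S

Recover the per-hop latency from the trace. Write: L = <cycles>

Between hops 0 and 1 the cycle counter advances 11 − 8 = 3.
Each hop adds L, hence L = 3.

L = 3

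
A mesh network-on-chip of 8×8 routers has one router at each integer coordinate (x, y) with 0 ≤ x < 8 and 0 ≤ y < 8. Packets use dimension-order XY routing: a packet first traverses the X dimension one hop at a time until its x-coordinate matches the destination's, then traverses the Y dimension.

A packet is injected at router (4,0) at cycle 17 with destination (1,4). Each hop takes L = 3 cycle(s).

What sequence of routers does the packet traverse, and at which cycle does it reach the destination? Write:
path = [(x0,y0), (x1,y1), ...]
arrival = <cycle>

[0] x=4 y=0 t=17
[1] x=3 y=0 t=20 →W
[2] x=2 y=0 t=23 →W
[3] x=1 y=0 t=26 →W
[4] x=1 y=1 t=29 →N
[5] x=1 y=2 t=32 →N
[6] x=1 y=3 t=35 →N
[7] x=1 y=4 t=38 →N

path = [(4,0), (3,0), (2,0), (1,0), (1,1), (1,2), (1,3), (1,4)]
arrival = 38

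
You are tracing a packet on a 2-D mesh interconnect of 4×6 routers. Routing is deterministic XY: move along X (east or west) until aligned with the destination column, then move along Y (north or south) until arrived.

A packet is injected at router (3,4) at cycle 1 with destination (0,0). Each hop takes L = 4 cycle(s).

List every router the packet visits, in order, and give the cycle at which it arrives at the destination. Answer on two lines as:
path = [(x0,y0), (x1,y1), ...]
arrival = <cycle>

path = [(3,4), (2,4), (1,4), (0,4), (0,3), (0,2), (0,1), (0,0)]
arrival = 29

[0] x=3 y=4 t=1
[1] x=2 y=4 t=5 →W
[2] x=1 y=4 t=9 →W
[3] x=0 y=4 t=13 →W
[4] x=0 y=3 t=17 →S
[5] x=0 y=2 t=21 →S
[6] x=0 y=1 t=25 →S
[7] x=0 y=0 t=29 →S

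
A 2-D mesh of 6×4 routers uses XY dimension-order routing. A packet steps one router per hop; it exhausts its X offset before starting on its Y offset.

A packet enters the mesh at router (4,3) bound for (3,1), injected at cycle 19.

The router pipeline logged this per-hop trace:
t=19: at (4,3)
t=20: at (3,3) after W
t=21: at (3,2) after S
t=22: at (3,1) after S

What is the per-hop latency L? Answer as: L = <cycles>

L = 1

Between hops 0 and 1 the cycle counter advances 20 − 19 = 1.
That increment is L by definition: L = 1.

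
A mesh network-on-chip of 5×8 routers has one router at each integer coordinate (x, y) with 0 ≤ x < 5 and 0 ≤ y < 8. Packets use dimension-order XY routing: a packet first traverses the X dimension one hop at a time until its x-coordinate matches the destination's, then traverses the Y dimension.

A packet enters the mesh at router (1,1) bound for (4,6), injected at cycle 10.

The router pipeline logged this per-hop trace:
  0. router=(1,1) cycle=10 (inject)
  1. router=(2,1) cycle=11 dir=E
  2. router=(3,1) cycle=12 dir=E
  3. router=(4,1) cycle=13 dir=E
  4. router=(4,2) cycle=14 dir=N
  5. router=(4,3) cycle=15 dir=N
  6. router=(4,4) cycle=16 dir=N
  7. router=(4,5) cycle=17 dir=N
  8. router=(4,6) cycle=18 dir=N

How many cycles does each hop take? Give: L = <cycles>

L = 1

From hop 0 (10) to hop 1 (11): +1 cycles.
That increment is L by definition: L = 1.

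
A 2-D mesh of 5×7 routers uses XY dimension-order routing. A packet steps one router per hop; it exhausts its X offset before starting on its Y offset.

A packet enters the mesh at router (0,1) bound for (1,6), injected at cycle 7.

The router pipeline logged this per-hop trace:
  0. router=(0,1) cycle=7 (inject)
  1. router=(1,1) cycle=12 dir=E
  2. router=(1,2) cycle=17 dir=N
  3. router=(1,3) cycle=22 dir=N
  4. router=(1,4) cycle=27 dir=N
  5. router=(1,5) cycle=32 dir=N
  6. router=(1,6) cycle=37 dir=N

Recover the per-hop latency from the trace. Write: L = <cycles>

L = 5

From hop 0 (7) to hop 1 (12): +5 cycles.
Per-hop latency L = Δcyc = 5.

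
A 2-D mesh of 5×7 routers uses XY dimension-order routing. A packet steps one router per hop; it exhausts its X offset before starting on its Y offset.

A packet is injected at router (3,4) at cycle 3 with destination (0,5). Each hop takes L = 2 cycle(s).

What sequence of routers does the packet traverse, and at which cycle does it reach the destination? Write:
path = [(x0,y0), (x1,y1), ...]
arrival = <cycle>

path = [(3,4), (2,4), (1,4), (0,4), (0,5)]
arrival = 11

src (3,4)  cyc=3
W→(2,4)  cyc=5
W→(1,4)  cyc=7
W→(0,4)  cyc=9
N→(0,5)  cyc=11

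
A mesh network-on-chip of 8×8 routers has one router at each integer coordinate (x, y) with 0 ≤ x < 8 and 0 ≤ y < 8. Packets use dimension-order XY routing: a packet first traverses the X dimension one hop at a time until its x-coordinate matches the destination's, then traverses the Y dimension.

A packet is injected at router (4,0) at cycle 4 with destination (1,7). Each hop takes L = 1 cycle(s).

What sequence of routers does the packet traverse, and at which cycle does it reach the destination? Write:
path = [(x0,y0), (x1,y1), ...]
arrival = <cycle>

path = [(4,0), (3,0), (2,0), (1,0), (1,1), (1,2), (1,3), (1,4), (1,5), (1,6), (1,7)]
arrival = 14

[0] x=4 y=0 t=4
[1] x=3 y=0 t=5 →W
[2] x=2 y=0 t=6 →W
[3] x=1 y=0 t=7 →W
[4] x=1 y=1 t=8 →N
[5] x=1 y=2 t=9 →N
[6] x=1 y=3 t=10 →N
[7] x=1 y=4 t=11 →N
[8] x=1 y=5 t=12 →N
[9] x=1 y=6 t=13 →N
[10] x=1 y=7 t=14 →N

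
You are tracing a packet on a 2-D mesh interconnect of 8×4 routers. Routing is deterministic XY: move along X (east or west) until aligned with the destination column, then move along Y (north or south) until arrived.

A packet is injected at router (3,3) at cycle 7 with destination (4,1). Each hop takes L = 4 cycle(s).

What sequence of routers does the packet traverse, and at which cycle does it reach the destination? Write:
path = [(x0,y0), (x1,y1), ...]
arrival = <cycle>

hop 0: (3,3) @ cyc 7
hop 1: (4,3) @ cyc 11  [E]
hop 2: (4,2) @ cyc 15  [S]
hop 3: (4,1) @ cyc 19  [S]

path = [(3,3), (4,3), (4,2), (4,1)]
arrival = 19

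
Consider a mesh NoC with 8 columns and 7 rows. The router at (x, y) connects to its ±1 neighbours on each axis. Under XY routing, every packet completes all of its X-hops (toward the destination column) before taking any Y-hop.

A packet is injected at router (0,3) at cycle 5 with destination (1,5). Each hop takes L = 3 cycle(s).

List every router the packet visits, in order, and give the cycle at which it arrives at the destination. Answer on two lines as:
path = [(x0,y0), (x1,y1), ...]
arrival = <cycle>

path = [(0,3), (1,3), (1,4), (1,5)]
arrival = 14

src (0,3)  cyc=5
E→(1,3)  cyc=8
N→(1,4)  cyc=11
N→(1,5)  cyc=14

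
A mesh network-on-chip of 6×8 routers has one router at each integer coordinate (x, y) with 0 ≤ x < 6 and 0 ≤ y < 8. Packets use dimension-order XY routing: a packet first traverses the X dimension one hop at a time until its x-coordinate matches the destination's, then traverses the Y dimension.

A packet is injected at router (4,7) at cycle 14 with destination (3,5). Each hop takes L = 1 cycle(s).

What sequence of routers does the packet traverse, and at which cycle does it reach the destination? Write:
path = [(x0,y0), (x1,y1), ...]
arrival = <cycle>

src (4,7)  cyc=14
W→(3,7)  cyc=15
S→(3,6)  cyc=16
S→(3,5)  cyc=17

path = [(4,7), (3,7), (3,6), (3,5)]
arrival = 17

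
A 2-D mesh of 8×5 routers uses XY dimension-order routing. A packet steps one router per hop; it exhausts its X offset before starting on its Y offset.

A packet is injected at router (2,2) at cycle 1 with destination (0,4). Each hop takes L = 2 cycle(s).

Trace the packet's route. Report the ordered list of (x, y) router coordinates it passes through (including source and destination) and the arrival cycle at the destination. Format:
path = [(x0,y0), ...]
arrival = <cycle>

path = [(2,2), (1,2), (0,2), (0,3), (0,4)]
arrival = 9

hop 0: (2,2) @ cyc 1
hop 1: (1,2) @ cyc 3  [W]
hop 2: (0,2) @ cyc 5  [W]
hop 3: (0,3) @ cyc 7  [N]
hop 4: (0,4) @ cyc 9  [N]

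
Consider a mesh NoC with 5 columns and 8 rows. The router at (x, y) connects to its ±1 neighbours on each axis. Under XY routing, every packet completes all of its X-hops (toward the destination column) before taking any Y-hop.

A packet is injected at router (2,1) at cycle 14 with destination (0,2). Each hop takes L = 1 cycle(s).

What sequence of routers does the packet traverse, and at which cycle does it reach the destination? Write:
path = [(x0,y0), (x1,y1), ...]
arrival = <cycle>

path = [(2,1), (1,1), (0,1), (0,2)]
arrival = 17

hop 0: (2,1) @ cyc 14
hop 1: (1,1) @ cyc 15  [W]
hop 2: (0,1) @ cyc 16  [W]
hop 3: (0,2) @ cyc 17  [N]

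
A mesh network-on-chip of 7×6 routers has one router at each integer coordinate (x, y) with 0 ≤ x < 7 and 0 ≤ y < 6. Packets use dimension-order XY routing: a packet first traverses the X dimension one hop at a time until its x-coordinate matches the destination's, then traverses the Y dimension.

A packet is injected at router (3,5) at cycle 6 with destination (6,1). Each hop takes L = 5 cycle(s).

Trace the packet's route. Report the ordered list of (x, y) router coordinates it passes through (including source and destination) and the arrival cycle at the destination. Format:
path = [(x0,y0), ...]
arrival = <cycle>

path = [(3,5), (4,5), (5,5), (6,5), (6,4), (6,3), (6,2), (6,1)]
arrival = 41

hop 0: (3,5) @ cyc 6
hop 1: (4,5) @ cyc 11  [E]
hop 2: (5,5) @ cyc 16  [E]
hop 3: (6,5) @ cyc 21  [E]
hop 4: (6,4) @ cyc 26  [S]
hop 5: (6,3) @ cyc 31  [S]
hop 6: (6,2) @ cyc 36  [S]
hop 7: (6,1) @ cyc 41  [S]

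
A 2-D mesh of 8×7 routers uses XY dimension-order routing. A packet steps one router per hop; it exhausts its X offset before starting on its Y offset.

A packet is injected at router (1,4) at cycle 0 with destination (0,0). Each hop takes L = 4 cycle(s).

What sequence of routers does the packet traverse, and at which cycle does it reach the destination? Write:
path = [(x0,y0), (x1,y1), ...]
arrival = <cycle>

src (1,4)  cyc=0
W→(0,4)  cyc=4
S→(0,3)  cyc=8
S→(0,2)  cyc=12
S→(0,1)  cyc=16
S→(0,0)  cyc=20

path = [(1,4), (0,4), (0,3), (0,2), (0,1), (0,0)]
arrival = 20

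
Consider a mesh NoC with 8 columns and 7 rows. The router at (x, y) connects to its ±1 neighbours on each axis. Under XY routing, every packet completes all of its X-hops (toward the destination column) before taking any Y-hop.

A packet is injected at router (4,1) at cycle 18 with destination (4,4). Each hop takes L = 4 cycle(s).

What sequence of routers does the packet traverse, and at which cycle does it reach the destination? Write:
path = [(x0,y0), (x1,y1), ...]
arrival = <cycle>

path = [(4,1), (4,2), (4,3), (4,4)]
arrival = 30

[0] x=4 y=1 t=18
[1] x=4 y=2 t=22 →N
[2] x=4 y=3 t=26 →N
[3] x=4 y=4 t=30 →N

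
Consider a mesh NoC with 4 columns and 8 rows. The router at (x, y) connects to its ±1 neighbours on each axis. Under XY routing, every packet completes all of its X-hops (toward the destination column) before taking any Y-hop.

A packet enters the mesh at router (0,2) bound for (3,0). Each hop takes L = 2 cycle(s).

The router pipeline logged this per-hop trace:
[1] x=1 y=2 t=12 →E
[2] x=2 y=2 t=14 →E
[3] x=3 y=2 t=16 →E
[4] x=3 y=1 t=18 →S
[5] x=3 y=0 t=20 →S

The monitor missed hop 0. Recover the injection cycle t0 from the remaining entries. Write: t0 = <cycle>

t0 = 10

The first recorded entry is hop 1 at cycle 12.
Therefore t0 = 12 − L = 10.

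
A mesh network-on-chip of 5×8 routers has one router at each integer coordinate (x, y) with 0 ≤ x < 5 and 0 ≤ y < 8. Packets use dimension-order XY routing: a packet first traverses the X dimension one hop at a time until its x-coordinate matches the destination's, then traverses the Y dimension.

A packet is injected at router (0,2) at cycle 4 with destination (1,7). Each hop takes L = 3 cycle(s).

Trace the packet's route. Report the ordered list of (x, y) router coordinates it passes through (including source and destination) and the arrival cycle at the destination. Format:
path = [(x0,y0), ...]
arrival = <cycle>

path = [(0,2), (1,2), (1,3), (1,4), (1,5), (1,6), (1,7)]
arrival = 22

  0. router=(0,2) cycle=4 (inject)
  1. router=(1,2) cycle=7 dir=E
  2. router=(1,3) cycle=10 dir=N
  3. router=(1,4) cycle=13 dir=N
  4. router=(1,5) cycle=16 dir=N
  5. router=(1,6) cycle=19 dir=N
  6. router=(1,7) cycle=22 dir=N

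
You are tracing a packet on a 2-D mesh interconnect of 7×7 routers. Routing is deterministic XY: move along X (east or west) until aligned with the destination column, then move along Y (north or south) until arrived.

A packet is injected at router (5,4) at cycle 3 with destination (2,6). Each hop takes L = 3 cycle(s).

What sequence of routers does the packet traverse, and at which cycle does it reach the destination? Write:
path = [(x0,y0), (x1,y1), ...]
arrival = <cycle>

  0. router=(5,4) cycle=3 (inject)
  1. router=(4,4) cycle=6 dir=W
  2. router=(3,4) cycle=9 dir=W
  3. router=(2,4) cycle=12 dir=W
  4. router=(2,5) cycle=15 dir=N
  5. router=(2,6) cycle=18 dir=N

path = [(5,4), (4,4), (3,4), (2,4), (2,5), (2,6)]
arrival = 18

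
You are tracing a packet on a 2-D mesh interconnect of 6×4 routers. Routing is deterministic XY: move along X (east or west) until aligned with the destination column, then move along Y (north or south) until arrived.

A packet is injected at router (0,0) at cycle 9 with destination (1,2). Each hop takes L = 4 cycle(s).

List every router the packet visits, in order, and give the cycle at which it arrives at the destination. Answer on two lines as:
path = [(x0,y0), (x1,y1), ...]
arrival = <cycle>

  0. router=(0,0) cycle=9 (inject)
  1. router=(1,0) cycle=13 dir=E
  2. router=(1,1) cycle=17 dir=N
  3. router=(1,2) cycle=21 dir=N

path = [(0,0), (1,0), (1,1), (1,2)]
arrival = 21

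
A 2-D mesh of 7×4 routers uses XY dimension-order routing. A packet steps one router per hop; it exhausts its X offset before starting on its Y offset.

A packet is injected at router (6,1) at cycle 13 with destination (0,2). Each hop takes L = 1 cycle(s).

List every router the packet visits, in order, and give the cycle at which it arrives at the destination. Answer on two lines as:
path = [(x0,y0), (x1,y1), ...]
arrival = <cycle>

hop 0: (6,1) @ cyc 13
hop 1: (5,1) @ cyc 14  [W]
hop 2: (4,1) @ cyc 15  [W]
hop 3: (3,1) @ cyc 16  [W]
hop 4: (2,1) @ cyc 17  [W]
hop 5: (1,1) @ cyc 18  [W]
hop 6: (0,1) @ cyc 19  [W]
hop 7: (0,2) @ cyc 20  [N]

path = [(6,1), (5,1), (4,1), (3,1), (2,1), (1,1), (0,1), (0,2)]
arrival = 20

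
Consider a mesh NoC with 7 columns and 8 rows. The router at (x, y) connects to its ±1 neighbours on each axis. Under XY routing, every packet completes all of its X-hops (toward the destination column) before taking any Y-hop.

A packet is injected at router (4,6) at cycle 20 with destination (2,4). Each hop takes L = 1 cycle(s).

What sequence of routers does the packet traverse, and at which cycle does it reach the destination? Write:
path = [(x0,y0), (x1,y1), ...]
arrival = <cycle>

t=20: at (4,6)
t=21: at (3,6) after W
t=22: at (2,6) after W
t=23: at (2,5) after S
t=24: at (2,4) after S

path = [(4,6), (3,6), (2,6), (2,5), (2,4)]
arrival = 24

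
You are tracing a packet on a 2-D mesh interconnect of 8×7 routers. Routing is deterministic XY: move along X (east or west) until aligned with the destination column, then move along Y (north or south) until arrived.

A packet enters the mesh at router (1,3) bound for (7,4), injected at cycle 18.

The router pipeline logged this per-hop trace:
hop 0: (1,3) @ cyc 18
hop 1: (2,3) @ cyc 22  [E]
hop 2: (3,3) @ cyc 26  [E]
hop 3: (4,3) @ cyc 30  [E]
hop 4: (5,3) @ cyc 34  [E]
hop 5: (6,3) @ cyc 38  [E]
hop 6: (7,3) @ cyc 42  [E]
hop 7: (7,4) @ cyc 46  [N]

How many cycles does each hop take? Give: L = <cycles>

L = 4

cyc[1] − cyc[0] = 22 − 18 = 4.
One hop costs L cycles, so L = 4.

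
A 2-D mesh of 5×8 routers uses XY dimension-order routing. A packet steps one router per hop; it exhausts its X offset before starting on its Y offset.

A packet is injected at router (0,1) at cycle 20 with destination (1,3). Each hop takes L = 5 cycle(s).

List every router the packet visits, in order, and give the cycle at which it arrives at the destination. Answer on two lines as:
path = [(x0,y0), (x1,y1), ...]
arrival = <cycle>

path = [(0,1), (1,1), (1,2), (1,3)]
arrival = 35

t=20: at (0,1)
t=25: at (1,1) after E
t=30: at (1,2) after N
t=35: at (1,3) after N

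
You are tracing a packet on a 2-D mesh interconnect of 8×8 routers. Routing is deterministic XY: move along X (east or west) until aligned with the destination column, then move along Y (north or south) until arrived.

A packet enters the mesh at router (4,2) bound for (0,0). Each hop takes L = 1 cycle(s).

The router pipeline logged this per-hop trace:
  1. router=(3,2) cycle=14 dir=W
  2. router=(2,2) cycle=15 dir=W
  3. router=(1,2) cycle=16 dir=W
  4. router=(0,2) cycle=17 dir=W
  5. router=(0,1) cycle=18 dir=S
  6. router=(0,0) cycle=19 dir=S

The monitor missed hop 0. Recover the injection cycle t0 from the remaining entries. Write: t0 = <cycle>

cyc[1] = 14 and cyc[k] = t0 + k·L for every k.
Therefore t0 = 14 − L = 13.

t0 = 13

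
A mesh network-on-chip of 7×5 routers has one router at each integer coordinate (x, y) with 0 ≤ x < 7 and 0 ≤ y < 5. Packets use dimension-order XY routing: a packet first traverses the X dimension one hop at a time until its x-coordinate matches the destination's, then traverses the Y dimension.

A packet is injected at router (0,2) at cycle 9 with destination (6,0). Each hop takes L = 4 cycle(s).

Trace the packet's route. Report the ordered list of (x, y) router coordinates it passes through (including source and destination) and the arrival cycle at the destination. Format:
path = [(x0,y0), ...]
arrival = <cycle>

path = [(0,2), (1,2), (2,2), (3,2), (4,2), (5,2), (6,2), (6,1), (6,0)]
arrival = 41

[0] x=0 y=2 t=9
[1] x=1 y=2 t=13 →E
[2] x=2 y=2 t=17 →E
[3] x=3 y=2 t=21 →E
[4] x=4 y=2 t=25 →E
[5] x=5 y=2 t=29 →E
[6] x=6 y=2 t=33 →E
[7] x=6 y=1 t=37 →S
[8] x=6 y=0 t=41 →S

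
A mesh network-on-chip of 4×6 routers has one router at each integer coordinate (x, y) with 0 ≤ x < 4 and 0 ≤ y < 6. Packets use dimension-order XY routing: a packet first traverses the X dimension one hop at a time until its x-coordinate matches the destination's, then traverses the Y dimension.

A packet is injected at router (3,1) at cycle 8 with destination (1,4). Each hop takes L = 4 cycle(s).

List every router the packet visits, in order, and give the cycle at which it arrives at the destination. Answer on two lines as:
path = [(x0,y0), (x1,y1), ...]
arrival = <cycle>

path = [(3,1), (2,1), (1,1), (1,2), (1,3), (1,4)]
arrival = 28

[0] x=3 y=1 t=8
[1] x=2 y=1 t=12 →W
[2] x=1 y=1 t=16 →W
[3] x=1 y=2 t=20 →N
[4] x=1 y=3 t=24 →N
[5] x=1 y=4 t=28 →N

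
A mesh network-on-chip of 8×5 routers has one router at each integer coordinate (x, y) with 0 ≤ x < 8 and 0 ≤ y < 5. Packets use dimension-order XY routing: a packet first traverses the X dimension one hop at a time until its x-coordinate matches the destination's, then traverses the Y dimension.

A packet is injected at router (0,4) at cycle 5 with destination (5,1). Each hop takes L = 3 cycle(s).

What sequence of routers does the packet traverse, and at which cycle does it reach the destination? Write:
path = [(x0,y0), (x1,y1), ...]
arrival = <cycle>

path = [(0,4), (1,4), (2,4), (3,4), (4,4), (5,4), (5,3), (5,2), (5,1)]
arrival = 29

hop 0: (0,4) @ cyc 5
hop 1: (1,4) @ cyc 8  [E]
hop 2: (2,4) @ cyc 11  [E]
hop 3: (3,4) @ cyc 14  [E]
hop 4: (4,4) @ cyc 17  [E]
hop 5: (5,4) @ cyc 20  [E]
hop 6: (5,3) @ cyc 23  [S]
hop 7: (5,2) @ cyc 26  [S]
hop 8: (5,1) @ cyc 29  [S]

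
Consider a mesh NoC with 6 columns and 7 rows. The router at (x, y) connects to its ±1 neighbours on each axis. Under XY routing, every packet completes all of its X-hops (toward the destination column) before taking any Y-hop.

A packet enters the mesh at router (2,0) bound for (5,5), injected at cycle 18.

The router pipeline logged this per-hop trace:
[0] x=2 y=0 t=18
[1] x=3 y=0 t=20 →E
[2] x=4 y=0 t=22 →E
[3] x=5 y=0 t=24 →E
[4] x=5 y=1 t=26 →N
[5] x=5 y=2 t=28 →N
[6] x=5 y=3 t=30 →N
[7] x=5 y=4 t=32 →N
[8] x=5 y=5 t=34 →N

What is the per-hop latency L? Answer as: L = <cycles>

L = 2

From hop 0 (18) to hop 1 (20): +2 cycles.
One hop costs L cycles, so L = 2.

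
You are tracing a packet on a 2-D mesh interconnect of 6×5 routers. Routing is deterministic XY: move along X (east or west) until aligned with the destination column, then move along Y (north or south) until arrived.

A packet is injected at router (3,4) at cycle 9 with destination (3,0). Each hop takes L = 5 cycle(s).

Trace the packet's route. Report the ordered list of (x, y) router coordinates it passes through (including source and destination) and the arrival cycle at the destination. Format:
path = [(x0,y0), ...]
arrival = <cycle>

hop 0: (3,4) @ cyc 9
hop 1: (3,3) @ cyc 14  [S]
hop 2: (3,2) @ cyc 19  [S]
hop 3: (3,1) @ cyc 24  [S]
hop 4: (3,0) @ cyc 29  [S]

path = [(3,4), (3,3), (3,2), (3,1), (3,0)]
arrival = 29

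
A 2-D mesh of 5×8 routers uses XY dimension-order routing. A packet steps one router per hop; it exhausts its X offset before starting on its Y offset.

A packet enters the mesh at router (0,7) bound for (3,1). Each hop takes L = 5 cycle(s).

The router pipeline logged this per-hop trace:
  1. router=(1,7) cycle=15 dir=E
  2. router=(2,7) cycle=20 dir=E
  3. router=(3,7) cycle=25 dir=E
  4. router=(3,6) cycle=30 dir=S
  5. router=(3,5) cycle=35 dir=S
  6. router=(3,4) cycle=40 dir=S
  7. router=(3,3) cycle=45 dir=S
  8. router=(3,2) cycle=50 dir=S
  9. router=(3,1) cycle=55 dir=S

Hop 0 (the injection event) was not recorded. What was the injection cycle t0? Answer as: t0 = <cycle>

t0 = 10

At hop 1 the cycle is 15; in general cyc_k = t0 + kL.
Therefore t0 = 15 − L = 10.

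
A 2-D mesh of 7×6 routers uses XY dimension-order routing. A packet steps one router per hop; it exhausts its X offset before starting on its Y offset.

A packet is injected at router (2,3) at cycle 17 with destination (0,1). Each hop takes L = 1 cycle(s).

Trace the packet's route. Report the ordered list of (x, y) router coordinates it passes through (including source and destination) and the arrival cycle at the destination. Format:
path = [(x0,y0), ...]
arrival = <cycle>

#0 — 2,3 | c17
#1 — 1,3 | c18 | W
#2 — 0,3 | c19 | W
#3 — 0,2 | c20 | S
#4 — 0,1 | c21 | S

path = [(2,3), (1,3), (0,3), (0,2), (0,1)]
arrival = 21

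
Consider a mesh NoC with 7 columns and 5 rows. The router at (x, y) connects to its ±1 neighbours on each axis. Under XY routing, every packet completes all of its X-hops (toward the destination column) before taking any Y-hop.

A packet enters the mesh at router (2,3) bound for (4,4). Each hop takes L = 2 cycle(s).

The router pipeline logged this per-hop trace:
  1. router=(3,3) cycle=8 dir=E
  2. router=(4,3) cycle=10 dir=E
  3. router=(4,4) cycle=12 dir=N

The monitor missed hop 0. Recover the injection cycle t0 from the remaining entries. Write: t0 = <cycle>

t0 = 6

At hop 1 the cycle is 8; in general cyc_k = t0 + kL.
Subtract one hop: t0 = 8 − 2 = 6.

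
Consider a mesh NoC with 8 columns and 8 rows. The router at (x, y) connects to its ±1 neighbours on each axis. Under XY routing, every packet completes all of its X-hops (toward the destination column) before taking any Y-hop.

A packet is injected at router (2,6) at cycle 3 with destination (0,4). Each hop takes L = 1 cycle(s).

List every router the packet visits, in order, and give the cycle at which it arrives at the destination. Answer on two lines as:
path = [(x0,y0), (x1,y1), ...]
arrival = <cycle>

hop 0: (2,6) @ cyc 3
hop 1: (1,6) @ cyc 4  [W]
hop 2: (0,6) @ cyc 5  [W]
hop 3: (0,5) @ cyc 6  [S]
hop 4: (0,4) @ cyc 7  [S]

path = [(2,6), (1,6), (0,6), (0,5), (0,4)]
arrival = 7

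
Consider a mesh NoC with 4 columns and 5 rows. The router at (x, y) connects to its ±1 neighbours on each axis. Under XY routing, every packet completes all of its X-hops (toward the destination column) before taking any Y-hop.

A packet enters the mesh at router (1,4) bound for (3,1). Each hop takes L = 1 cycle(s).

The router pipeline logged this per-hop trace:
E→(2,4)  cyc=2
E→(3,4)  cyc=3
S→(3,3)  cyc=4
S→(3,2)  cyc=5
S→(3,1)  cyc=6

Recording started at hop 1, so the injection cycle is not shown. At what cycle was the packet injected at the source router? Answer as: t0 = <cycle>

t0 = 1

At hop 1 the cycle is 2; in general cyc_k = t0 + kL.
Subtract one hop: t0 = 2 − 1 = 1.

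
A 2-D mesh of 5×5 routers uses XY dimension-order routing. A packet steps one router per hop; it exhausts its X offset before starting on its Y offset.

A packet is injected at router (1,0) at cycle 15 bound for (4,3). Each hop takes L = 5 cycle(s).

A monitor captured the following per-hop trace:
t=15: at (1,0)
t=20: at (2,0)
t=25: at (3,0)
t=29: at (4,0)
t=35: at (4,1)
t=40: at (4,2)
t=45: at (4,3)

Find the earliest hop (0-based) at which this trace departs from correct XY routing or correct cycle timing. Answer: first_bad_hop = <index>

first_bad_hop = 3

  1: Δx=+1 Δy=+0 Δt=5 [ok]
  2: Δx=+1 Δy=+0 Δt=5 [ok]
  3: Δx=+1 Δy=+0 Δt=4 [BAD: Δcyc=4≠L]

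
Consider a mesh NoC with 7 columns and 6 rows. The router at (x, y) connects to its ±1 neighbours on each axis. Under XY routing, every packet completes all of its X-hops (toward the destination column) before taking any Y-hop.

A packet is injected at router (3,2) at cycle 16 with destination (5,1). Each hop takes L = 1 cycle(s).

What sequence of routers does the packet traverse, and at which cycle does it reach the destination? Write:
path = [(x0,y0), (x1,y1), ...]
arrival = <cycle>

#0 — 3,2 | c16
#1 — 4,2 | c17 | E
#2 — 5,2 | c18 | E
#3 — 5,1 | c19 | S

path = [(3,2), (4,2), (5,2), (5,1)]
arrival = 19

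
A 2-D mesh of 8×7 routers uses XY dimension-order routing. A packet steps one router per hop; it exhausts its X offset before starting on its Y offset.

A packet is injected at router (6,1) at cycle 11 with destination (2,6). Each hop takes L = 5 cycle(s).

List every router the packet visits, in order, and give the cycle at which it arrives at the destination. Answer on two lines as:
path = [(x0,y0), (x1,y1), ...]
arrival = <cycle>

  0. router=(6,1) cycle=11 (inject)
  1. router=(5,1) cycle=16 dir=W
  2. router=(4,1) cycle=21 dir=W
  3. router=(3,1) cycle=26 dir=W
  4. router=(2,1) cycle=31 dir=W
  5. router=(2,2) cycle=36 dir=N
  6. router=(2,3) cycle=41 dir=N
  7. router=(2,4) cycle=46 dir=N
  8. router=(2,5) cycle=51 dir=N
  9. router=(2,6) cycle=56 dir=N

path = [(6,1), (5,1), (4,1), (3,1), (2,1), (2,2), (2,3), (2,4), (2,5), (2,6)]
arrival = 56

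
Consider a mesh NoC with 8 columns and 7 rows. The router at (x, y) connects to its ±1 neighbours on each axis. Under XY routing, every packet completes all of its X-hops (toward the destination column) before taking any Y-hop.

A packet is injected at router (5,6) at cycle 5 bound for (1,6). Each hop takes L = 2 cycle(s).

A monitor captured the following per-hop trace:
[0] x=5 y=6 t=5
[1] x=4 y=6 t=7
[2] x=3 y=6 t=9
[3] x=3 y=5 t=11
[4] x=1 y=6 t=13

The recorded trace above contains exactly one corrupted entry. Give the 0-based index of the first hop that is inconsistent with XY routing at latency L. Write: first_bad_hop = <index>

check 1→ d=(-1,0) cyc+2: ok
check 2→ d=(-1,0) cyc+2: ok
check 3→ d=(0,-1) cyc+2: BAD: Y-move but x=3≠1

first_bad_hop = 3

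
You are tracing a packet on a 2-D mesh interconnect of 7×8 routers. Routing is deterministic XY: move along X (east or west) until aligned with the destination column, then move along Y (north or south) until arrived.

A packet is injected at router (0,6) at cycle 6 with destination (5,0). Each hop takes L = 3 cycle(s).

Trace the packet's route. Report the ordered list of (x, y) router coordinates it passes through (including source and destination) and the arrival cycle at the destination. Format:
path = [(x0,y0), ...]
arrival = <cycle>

path = [(0,6), (1,6), (2,6), (3,6), (4,6), (5,6), (5,5), (5,4), (5,3), (5,2), (5,1), (5,0)]
arrival = 39

  0. router=(0,6) cycle=6 (inject)
  1. router=(1,6) cycle=9 dir=E
  2. router=(2,6) cycle=12 dir=E
  3. router=(3,6) cycle=15 dir=E
  4. router=(4,6) cycle=18 dir=E
  5. router=(5,6) cycle=21 dir=E
  6. router=(5,5) cycle=24 dir=S
  7. router=(5,4) cycle=27 dir=S
  8. router=(5,3) cycle=30 dir=S
  9. router=(5,2) cycle=33 dir=S
  10. router=(5,1) cycle=36 dir=S
  11. router=(5,0) cycle=39 dir=S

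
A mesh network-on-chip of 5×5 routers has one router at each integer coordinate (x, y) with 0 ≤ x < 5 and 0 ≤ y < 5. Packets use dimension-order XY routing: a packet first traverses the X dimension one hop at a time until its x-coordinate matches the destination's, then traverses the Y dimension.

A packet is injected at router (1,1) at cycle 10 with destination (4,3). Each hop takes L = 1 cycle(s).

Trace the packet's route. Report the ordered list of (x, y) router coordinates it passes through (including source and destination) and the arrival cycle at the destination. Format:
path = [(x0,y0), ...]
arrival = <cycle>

hop 0: (1,1) @ cyc 10
hop 1: (2,1) @ cyc 11  [E]
hop 2: (3,1) @ cyc 12  [E]
hop 3: (4,1) @ cyc 13  [E]
hop 4: (4,2) @ cyc 14  [N]
hop 5: (4,3) @ cyc 15  [N]

path = [(1,1), (2,1), (3,1), (4,1), (4,2), (4,3)]
arrival = 15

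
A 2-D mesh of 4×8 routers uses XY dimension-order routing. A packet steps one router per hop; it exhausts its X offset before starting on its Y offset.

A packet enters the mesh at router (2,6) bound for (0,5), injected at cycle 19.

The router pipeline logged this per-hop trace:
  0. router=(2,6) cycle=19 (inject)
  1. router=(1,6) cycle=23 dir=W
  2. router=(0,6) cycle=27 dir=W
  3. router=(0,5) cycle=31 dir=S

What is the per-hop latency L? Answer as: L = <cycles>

L = 4

From hop 0 (19) to hop 1 (23): +4 cycles.
One hop costs L cycles, so L = 4.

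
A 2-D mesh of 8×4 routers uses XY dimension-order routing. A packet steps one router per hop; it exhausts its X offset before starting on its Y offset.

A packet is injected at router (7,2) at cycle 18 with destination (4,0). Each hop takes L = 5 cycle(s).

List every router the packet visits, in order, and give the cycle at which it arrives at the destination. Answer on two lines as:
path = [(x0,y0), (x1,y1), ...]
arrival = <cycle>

path = [(7,2), (6,2), (5,2), (4,2), (4,1), (4,0)]
arrival = 43

src (7,2)  cyc=18
W→(6,2)  cyc=23
W→(5,2)  cyc=28
W→(4,2)  cyc=33
S→(4,1)  cyc=38
S→(4,0)  cyc=43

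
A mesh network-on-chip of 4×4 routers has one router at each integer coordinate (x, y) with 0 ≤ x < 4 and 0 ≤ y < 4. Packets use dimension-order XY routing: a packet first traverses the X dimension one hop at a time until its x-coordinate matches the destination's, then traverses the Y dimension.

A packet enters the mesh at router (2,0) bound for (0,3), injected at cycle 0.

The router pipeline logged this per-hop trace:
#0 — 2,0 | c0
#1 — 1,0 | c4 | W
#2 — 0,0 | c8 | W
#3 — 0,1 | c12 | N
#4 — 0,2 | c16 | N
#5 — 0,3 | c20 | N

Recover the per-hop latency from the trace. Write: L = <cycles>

Δcyc across hop 0→1: 4 − 0 = 4.
One hop costs L cycles, so L = 4.

L = 4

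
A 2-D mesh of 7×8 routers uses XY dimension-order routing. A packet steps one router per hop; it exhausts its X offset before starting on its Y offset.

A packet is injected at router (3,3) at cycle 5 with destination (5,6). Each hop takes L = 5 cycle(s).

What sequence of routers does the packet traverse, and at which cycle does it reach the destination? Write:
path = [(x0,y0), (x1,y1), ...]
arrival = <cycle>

path = [(3,3), (4,3), (5,3), (5,4), (5,5), (5,6)]
arrival = 30

t=5: at (3,3)
t=10: at (4,3) after E
t=15: at (5,3) after E
t=20: at (5,4) after N
t=25: at (5,5) after N
t=30: at (5,6) after N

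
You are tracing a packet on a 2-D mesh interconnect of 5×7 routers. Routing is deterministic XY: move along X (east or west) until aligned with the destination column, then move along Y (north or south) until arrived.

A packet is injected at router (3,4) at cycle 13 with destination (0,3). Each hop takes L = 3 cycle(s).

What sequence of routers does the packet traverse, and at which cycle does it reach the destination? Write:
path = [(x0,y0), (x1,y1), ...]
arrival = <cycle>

hop 0: (3,4) @ cyc 13
hop 1: (2,4) @ cyc 16  [W]
hop 2: (1,4) @ cyc 19  [W]
hop 3: (0,4) @ cyc 22  [W]
hop 4: (0,3) @ cyc 25  [S]

path = [(3,4), (2,4), (1,4), (0,4), (0,3)]
arrival = 25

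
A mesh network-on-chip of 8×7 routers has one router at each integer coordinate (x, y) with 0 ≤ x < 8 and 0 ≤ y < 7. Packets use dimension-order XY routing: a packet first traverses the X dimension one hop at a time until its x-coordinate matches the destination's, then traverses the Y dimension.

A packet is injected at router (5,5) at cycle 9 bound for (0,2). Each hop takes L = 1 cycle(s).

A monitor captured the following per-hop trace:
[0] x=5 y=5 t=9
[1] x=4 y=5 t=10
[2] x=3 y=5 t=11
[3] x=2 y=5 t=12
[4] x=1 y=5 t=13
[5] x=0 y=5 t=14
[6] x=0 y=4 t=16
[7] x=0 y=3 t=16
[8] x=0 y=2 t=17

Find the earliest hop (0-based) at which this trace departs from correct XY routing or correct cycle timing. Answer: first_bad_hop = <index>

check 1→ d=(-1,0) cyc+1: ok
check 2→ d=(-1,0) cyc+1: ok
check 3→ d=(-1,0) cyc+1: ok
check 4→ d=(-1,0) cyc+1: ok
check 5→ d=(-1,0) cyc+1: ok
check 6→ d=(0,-1) cyc+2: BAD: Δcyc=2≠L

first_bad_hop = 6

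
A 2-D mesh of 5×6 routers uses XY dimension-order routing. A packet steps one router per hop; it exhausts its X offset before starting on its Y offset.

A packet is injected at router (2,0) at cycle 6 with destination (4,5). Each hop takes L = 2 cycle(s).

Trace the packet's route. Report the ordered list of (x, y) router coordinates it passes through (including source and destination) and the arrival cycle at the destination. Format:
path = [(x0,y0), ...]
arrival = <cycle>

path = [(2,0), (3,0), (4,0), (4,1), (4,2), (4,3), (4,4), (4,5)]
arrival = 20

#0 — 2,0 | c6
#1 — 3,0 | c8 | E
#2 — 4,0 | c10 | E
#3 — 4,1 | c12 | N
#4 — 4,2 | c14 | N
#5 — 4,3 | c16 | N
#6 — 4,4 | c18 | N
#7 — 4,5 | c20 | N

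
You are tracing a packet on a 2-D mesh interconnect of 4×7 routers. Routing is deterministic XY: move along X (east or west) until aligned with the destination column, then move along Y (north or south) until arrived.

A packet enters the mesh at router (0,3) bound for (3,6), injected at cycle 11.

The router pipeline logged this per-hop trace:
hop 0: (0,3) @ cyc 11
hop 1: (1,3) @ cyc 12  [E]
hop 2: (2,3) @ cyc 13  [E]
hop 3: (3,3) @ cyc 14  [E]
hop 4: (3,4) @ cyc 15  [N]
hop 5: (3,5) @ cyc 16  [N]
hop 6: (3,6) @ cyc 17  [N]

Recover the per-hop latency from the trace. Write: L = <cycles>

Δcyc across hop 0→1: 12 − 11 = 1.
That increment is L by definition: L = 1.

L = 1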